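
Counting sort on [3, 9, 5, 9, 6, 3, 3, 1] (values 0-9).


Input: [3, 9, 5, 9, 6, 3, 3, 1]
Counts: [0, 1, 0, 3, 0, 1, 1, 0, 0, 2]

Sorted: [1, 3, 3, 3, 5, 6, 9, 9]


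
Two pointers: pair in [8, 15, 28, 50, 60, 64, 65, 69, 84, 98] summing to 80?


lo=0(8)+hi=9(98)=106
lo=0(8)+hi=8(84)=92
lo=0(8)+hi=7(69)=77
lo=1(15)+hi=7(69)=84
lo=1(15)+hi=6(65)=80

Yes: 15+65=80


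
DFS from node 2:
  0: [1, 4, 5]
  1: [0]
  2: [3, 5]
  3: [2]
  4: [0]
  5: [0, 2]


Visit 2, push [5, 3]
Visit 3, push []
Visit 5, push [0]
Visit 0, push [4, 1]
Visit 1, push []
Visit 4, push []

DFS order: [2, 3, 5, 0, 1, 4]


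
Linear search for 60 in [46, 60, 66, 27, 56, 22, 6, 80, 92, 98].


i=0: 46!=60
i=1: 60==60 found!

Found at 1, 2 comps


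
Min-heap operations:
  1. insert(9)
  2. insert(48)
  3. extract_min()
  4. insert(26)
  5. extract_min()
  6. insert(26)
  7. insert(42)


insert(9) -> [9]
insert(48) -> [9, 48]
extract_min()->9, [48]
insert(26) -> [26, 48]
extract_min()->26, [48]
insert(26) -> [26, 48]
insert(42) -> [26, 48, 42]

Final heap: [26, 48, 42]


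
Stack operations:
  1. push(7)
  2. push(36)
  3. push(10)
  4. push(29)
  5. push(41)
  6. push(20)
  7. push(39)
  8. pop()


push(7) -> [7]
push(36) -> [7, 36]
push(10) -> [7, 36, 10]
push(29) -> [7, 36, 10, 29]
push(41) -> [7, 36, 10, 29, 41]
push(20) -> [7, 36, 10, 29, 41, 20]
push(39) -> [7, 36, 10, 29, 41, 20, 39]
pop()->39, [7, 36, 10, 29, 41, 20]

Final stack: [7, 36, 10, 29, 41, 20]


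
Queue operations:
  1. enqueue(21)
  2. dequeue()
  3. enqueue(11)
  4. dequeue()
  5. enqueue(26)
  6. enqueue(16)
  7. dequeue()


enqueue(21) -> [21]
dequeue()->21, []
enqueue(11) -> [11]
dequeue()->11, []
enqueue(26) -> [26]
enqueue(16) -> [26, 16]
dequeue()->26, [16]

Final queue: [16]


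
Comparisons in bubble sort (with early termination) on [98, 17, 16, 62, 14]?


Algorithm: bubble sort (with early termination)
Input: [98, 17, 16, 62, 14]
Sorted: [14, 16, 17, 62, 98]

10


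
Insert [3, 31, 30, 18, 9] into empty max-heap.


Insert 3: [3]
Insert 31: [31, 3]
Insert 30: [31, 3, 30]
Insert 18: [31, 18, 30, 3]
Insert 9: [31, 18, 30, 3, 9]

Final heap: [31, 18, 30, 3, 9]


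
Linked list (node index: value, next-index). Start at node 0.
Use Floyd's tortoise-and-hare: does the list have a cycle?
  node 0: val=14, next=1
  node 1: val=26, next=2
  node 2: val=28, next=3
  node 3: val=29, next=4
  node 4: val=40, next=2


Floyd's tortoise (slow, +1) and hare (fast, +2):
  init: slow=0, fast=0
  step 1: slow=1, fast=2
  step 2: slow=2, fast=4
  step 3: slow=3, fast=3
  slow == fast at node 3: cycle detected

Cycle: yes


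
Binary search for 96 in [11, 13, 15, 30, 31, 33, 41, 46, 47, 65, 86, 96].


Step 1: lo=0, hi=11, mid=5, val=33
Step 2: lo=6, hi=11, mid=8, val=47
Step 3: lo=9, hi=11, mid=10, val=86
Step 4: lo=11, hi=11, mid=11, val=96

Found at index 11


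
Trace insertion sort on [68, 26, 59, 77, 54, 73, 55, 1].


Initial: [68, 26, 59, 77, 54, 73, 55, 1]
Insert 26: [26, 68, 59, 77, 54, 73, 55, 1]
Insert 59: [26, 59, 68, 77, 54, 73, 55, 1]
Insert 77: [26, 59, 68, 77, 54, 73, 55, 1]
Insert 54: [26, 54, 59, 68, 77, 73, 55, 1]
Insert 73: [26, 54, 59, 68, 73, 77, 55, 1]
Insert 55: [26, 54, 55, 59, 68, 73, 77, 1]
Insert 1: [1, 26, 54, 55, 59, 68, 73, 77]

Sorted: [1, 26, 54, 55, 59, 68, 73, 77]


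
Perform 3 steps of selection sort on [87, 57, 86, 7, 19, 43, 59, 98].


Initial: [87, 57, 86, 7, 19, 43, 59, 98]
Step 1: min=7 at 3
  Swap: [7, 57, 86, 87, 19, 43, 59, 98]
Step 2: min=19 at 4
  Swap: [7, 19, 86, 87, 57, 43, 59, 98]
Step 3: min=43 at 5
  Swap: [7, 19, 43, 87, 57, 86, 59, 98]

After 3 steps: [7, 19, 43, 87, 57, 86, 59, 98]


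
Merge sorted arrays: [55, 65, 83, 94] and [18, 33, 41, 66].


Take 18 from B
Take 33 from B
Take 41 from B
Take 55 from A
Take 65 from A
Take 66 from B

Merged: [18, 33, 41, 55, 65, 66, 83, 94]


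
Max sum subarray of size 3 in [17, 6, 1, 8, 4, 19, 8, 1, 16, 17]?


[0:3]: 24
[1:4]: 15
[2:5]: 13
[3:6]: 31
[4:7]: 31
[5:8]: 28
[6:9]: 25
[7:10]: 34

Max: 34 at [7:10]


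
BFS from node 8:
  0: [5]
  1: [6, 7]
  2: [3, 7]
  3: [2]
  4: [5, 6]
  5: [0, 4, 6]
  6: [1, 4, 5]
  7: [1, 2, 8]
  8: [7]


Visit 8, enqueue [7]
Visit 7, enqueue [1, 2]
Visit 1, enqueue [6]
Visit 2, enqueue [3]
Visit 6, enqueue [4, 5]
Visit 3, enqueue []
Visit 4, enqueue []
Visit 5, enqueue [0]
Visit 0, enqueue []

BFS order: [8, 7, 1, 2, 6, 3, 4, 5, 0]


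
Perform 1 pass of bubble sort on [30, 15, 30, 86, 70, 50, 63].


Initial: [30, 15, 30, 86, 70, 50, 63]
Pass 1: [15, 30, 30, 70, 50, 63, 86] (4 swaps)

After 1 pass: [15, 30, 30, 70, 50, 63, 86]


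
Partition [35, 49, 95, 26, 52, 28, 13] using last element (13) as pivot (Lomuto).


Pivot: 13
Place pivot at 0: [13, 49, 95, 26, 52, 28, 35]

Partitioned: [13, 49, 95, 26, 52, 28, 35]


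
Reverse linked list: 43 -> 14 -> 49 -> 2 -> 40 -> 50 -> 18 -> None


Step 1: curr=43, set curr.next=prev(None) | reversed so far: 43
Step 2: curr=14, set curr.next=prev(43) | reversed so far: 14 -> 43
Step 3: curr=49, set curr.next=prev(14) | reversed so far: 49 -> 14 -> 43
Step 4: curr=2, set curr.next=prev(49) | reversed so far: 2 -> 49 -> 14 -> 43
Step 5: curr=40, set curr.next=prev(2) | reversed so far: 40 -> 2 -> 49 -> 14 -> 43
Step 6: curr=50, set curr.next=prev(40) | reversed so far: 50 -> 40 -> 2 -> 49 -> 14 -> 43
Step 7: curr=18, set curr.next=prev(50) | reversed so far: 18 -> 50 -> 40 -> 2 -> 49 -> 14 -> 43

18 -> 50 -> 40 -> 2 -> 49 -> 14 -> 43 -> None


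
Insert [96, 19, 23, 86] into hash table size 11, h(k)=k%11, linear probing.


Insert 96: h=8 -> slot 8
Insert 19: h=8, 1 probes -> slot 9
Insert 23: h=1 -> slot 1
Insert 86: h=9, 1 probes -> slot 10

Table: [None, 23, None, None, None, None, None, None, 96, 19, 86]


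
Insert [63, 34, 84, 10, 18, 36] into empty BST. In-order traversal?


Insert 63: root
Insert 34: L from 63
Insert 84: R from 63
Insert 10: L from 63 -> L from 34
Insert 18: L from 63 -> L from 34 -> R from 10
Insert 36: L from 63 -> R from 34

In-order: [10, 18, 34, 36, 63, 84]


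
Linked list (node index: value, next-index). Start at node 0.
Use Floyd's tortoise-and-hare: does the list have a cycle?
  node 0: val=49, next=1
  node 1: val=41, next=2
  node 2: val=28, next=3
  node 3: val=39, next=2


Floyd's tortoise (slow, +1) and hare (fast, +2):
  init: slow=0, fast=0
  step 1: slow=1, fast=2
  step 2: slow=2, fast=2
  slow == fast at node 2: cycle detected

Cycle: yes


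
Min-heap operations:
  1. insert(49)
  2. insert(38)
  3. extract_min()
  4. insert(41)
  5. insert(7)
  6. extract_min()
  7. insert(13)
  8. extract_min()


insert(49) -> [49]
insert(38) -> [38, 49]
extract_min()->38, [49]
insert(41) -> [41, 49]
insert(7) -> [7, 49, 41]
extract_min()->7, [41, 49]
insert(13) -> [13, 49, 41]
extract_min()->13, [41, 49]

Final heap: [41, 49]


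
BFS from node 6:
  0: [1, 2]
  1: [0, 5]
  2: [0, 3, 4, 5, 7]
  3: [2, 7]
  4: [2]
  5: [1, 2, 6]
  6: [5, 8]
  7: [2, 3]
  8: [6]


Visit 6, enqueue [5, 8]
Visit 5, enqueue [1, 2]
Visit 8, enqueue []
Visit 1, enqueue [0]
Visit 2, enqueue [3, 4, 7]
Visit 0, enqueue []
Visit 3, enqueue []
Visit 4, enqueue []
Visit 7, enqueue []

BFS order: [6, 5, 8, 1, 2, 0, 3, 4, 7]


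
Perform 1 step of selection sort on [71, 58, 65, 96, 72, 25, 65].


Initial: [71, 58, 65, 96, 72, 25, 65]
Step 1: min=25 at 5
  Swap: [25, 58, 65, 96, 72, 71, 65]

After 1 step: [25, 58, 65, 96, 72, 71, 65]


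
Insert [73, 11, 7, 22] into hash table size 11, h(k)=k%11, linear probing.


Insert 73: h=7 -> slot 7
Insert 11: h=0 -> slot 0
Insert 7: h=7, 1 probes -> slot 8
Insert 22: h=0, 1 probes -> slot 1

Table: [11, 22, None, None, None, None, None, 73, 7, None, None]


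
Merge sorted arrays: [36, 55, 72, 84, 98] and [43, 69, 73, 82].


Take 36 from A
Take 43 from B
Take 55 from A
Take 69 from B
Take 72 from A
Take 73 from B
Take 82 from B

Merged: [36, 43, 55, 69, 72, 73, 82, 84, 98]


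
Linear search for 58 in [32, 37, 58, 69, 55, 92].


i=0: 32!=58
i=1: 37!=58
i=2: 58==58 found!

Found at 2, 3 comps


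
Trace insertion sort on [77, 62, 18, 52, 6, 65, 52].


Initial: [77, 62, 18, 52, 6, 65, 52]
Insert 62: [62, 77, 18, 52, 6, 65, 52]
Insert 18: [18, 62, 77, 52, 6, 65, 52]
Insert 52: [18, 52, 62, 77, 6, 65, 52]
Insert 6: [6, 18, 52, 62, 77, 65, 52]
Insert 65: [6, 18, 52, 62, 65, 77, 52]
Insert 52: [6, 18, 52, 52, 62, 65, 77]

Sorted: [6, 18, 52, 52, 62, 65, 77]


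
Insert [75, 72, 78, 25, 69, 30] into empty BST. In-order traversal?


Insert 75: root
Insert 72: L from 75
Insert 78: R from 75
Insert 25: L from 75 -> L from 72
Insert 69: L from 75 -> L from 72 -> R from 25
Insert 30: L from 75 -> L from 72 -> R from 25 -> L from 69

In-order: [25, 30, 69, 72, 75, 78]


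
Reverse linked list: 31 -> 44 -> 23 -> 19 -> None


Step 1: curr=31, set curr.next=prev(None) | reversed so far: 31
Step 2: curr=44, set curr.next=prev(31) | reversed so far: 44 -> 31
Step 3: curr=23, set curr.next=prev(44) | reversed so far: 23 -> 44 -> 31
Step 4: curr=19, set curr.next=prev(23) | reversed so far: 19 -> 23 -> 44 -> 31

19 -> 23 -> 44 -> 31 -> None


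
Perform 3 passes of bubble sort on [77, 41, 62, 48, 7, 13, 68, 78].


Initial: [77, 41, 62, 48, 7, 13, 68, 78]
Pass 1: [41, 62, 48, 7, 13, 68, 77, 78] (6 swaps)
Pass 2: [41, 48, 7, 13, 62, 68, 77, 78] (3 swaps)
Pass 3: [41, 7, 13, 48, 62, 68, 77, 78] (2 swaps)

After 3 passes: [41, 7, 13, 48, 62, 68, 77, 78]


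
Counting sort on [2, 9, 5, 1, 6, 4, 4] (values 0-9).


Input: [2, 9, 5, 1, 6, 4, 4]
Counts: [0, 1, 1, 0, 2, 1, 1, 0, 0, 1]

Sorted: [1, 2, 4, 4, 5, 6, 9]


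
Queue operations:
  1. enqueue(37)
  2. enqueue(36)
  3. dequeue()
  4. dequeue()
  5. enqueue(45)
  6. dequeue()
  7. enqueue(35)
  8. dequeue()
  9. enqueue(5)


enqueue(37) -> [37]
enqueue(36) -> [37, 36]
dequeue()->37, [36]
dequeue()->36, []
enqueue(45) -> [45]
dequeue()->45, []
enqueue(35) -> [35]
dequeue()->35, []
enqueue(5) -> [5]

Final queue: [5]


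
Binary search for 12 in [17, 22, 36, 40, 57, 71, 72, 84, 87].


Step 1: lo=0, hi=8, mid=4, val=57
Step 2: lo=0, hi=3, mid=1, val=22
Step 3: lo=0, hi=0, mid=0, val=17

Not found


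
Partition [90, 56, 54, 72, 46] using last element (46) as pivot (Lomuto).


Pivot: 46
Place pivot at 0: [46, 56, 54, 72, 90]

Partitioned: [46, 56, 54, 72, 90]


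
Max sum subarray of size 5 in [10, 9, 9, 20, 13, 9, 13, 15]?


[0:5]: 61
[1:6]: 60
[2:7]: 64
[3:8]: 70

Max: 70 at [3:8]


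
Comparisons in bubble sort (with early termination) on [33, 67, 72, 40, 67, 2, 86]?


Algorithm: bubble sort (with early termination)
Input: [33, 67, 72, 40, 67, 2, 86]
Sorted: [2, 33, 40, 67, 67, 72, 86]

21


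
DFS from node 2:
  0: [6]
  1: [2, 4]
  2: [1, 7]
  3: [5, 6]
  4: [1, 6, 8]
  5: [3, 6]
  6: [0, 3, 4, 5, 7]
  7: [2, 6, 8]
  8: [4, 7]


Visit 2, push [7, 1]
Visit 1, push [4]
Visit 4, push [8, 6]
Visit 6, push [7, 5, 3, 0]
Visit 0, push []
Visit 3, push [5]
Visit 5, push []
Visit 7, push [8]
Visit 8, push []

DFS order: [2, 1, 4, 6, 0, 3, 5, 7, 8]


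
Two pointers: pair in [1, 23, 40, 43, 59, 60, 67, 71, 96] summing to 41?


lo=0(1)+hi=8(96)=97
lo=0(1)+hi=7(71)=72
lo=0(1)+hi=6(67)=68
lo=0(1)+hi=5(60)=61
lo=0(1)+hi=4(59)=60
lo=0(1)+hi=3(43)=44
lo=0(1)+hi=2(40)=41

Yes: 1+40=41


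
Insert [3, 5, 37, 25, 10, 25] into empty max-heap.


Insert 3: [3]
Insert 5: [5, 3]
Insert 37: [37, 3, 5]
Insert 25: [37, 25, 5, 3]
Insert 10: [37, 25, 5, 3, 10]
Insert 25: [37, 25, 25, 3, 10, 5]

Final heap: [37, 25, 25, 3, 10, 5]


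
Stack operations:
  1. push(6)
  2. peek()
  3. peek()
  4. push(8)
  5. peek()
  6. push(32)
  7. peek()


push(6) -> [6]
peek()->6
peek()->6
push(8) -> [6, 8]
peek()->8
push(32) -> [6, 8, 32]
peek()->32

Final stack: [6, 8, 32]


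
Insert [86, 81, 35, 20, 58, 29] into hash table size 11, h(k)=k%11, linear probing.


Insert 86: h=9 -> slot 9
Insert 81: h=4 -> slot 4
Insert 35: h=2 -> slot 2
Insert 20: h=9, 1 probes -> slot 10
Insert 58: h=3 -> slot 3
Insert 29: h=7 -> slot 7

Table: [None, None, 35, 58, 81, None, None, 29, None, 86, 20]


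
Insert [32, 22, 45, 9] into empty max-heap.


Insert 32: [32]
Insert 22: [32, 22]
Insert 45: [45, 22, 32]
Insert 9: [45, 22, 32, 9]

Final heap: [45, 22, 32, 9]


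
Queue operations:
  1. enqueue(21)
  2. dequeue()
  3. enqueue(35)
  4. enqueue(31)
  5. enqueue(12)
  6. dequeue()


enqueue(21) -> [21]
dequeue()->21, []
enqueue(35) -> [35]
enqueue(31) -> [35, 31]
enqueue(12) -> [35, 31, 12]
dequeue()->35, [31, 12]

Final queue: [31, 12]


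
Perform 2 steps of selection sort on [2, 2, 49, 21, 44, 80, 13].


Initial: [2, 2, 49, 21, 44, 80, 13]
Step 1: min=2 at 0
  Swap: [2, 2, 49, 21, 44, 80, 13]
Step 2: min=2 at 1
  Swap: [2, 2, 49, 21, 44, 80, 13]

After 2 steps: [2, 2, 49, 21, 44, 80, 13]


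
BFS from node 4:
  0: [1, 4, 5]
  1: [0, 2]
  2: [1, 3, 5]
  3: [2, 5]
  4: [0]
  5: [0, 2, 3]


Visit 4, enqueue [0]
Visit 0, enqueue [1, 5]
Visit 1, enqueue [2]
Visit 5, enqueue [3]
Visit 2, enqueue []
Visit 3, enqueue []

BFS order: [4, 0, 1, 5, 2, 3]


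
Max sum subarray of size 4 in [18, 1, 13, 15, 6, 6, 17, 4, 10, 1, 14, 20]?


[0:4]: 47
[1:5]: 35
[2:6]: 40
[3:7]: 44
[4:8]: 33
[5:9]: 37
[6:10]: 32
[7:11]: 29
[8:12]: 45

Max: 47 at [0:4]


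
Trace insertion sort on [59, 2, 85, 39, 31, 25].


Initial: [59, 2, 85, 39, 31, 25]
Insert 2: [2, 59, 85, 39, 31, 25]
Insert 85: [2, 59, 85, 39, 31, 25]
Insert 39: [2, 39, 59, 85, 31, 25]
Insert 31: [2, 31, 39, 59, 85, 25]
Insert 25: [2, 25, 31, 39, 59, 85]

Sorted: [2, 25, 31, 39, 59, 85]


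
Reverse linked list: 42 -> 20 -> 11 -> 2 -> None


Step 1: curr=42, set curr.next=prev(None) | reversed so far: 42
Step 2: curr=20, set curr.next=prev(42) | reversed so far: 20 -> 42
Step 3: curr=11, set curr.next=prev(20) | reversed so far: 11 -> 20 -> 42
Step 4: curr=2, set curr.next=prev(11) | reversed so far: 2 -> 11 -> 20 -> 42

2 -> 11 -> 20 -> 42 -> None


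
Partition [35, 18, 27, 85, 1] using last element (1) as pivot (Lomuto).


Pivot: 1
Place pivot at 0: [1, 18, 27, 85, 35]

Partitioned: [1, 18, 27, 85, 35]


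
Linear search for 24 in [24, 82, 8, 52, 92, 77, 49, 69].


i=0: 24==24 found!

Found at 0, 1 comps


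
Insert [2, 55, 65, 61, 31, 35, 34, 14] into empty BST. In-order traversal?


Insert 2: root
Insert 55: R from 2
Insert 65: R from 2 -> R from 55
Insert 61: R from 2 -> R from 55 -> L from 65
Insert 31: R from 2 -> L from 55
Insert 35: R from 2 -> L from 55 -> R from 31
Insert 34: R from 2 -> L from 55 -> R from 31 -> L from 35
Insert 14: R from 2 -> L from 55 -> L from 31

In-order: [2, 14, 31, 34, 35, 55, 61, 65]


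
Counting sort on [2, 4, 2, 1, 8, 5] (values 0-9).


Input: [2, 4, 2, 1, 8, 5]
Counts: [0, 1, 2, 0, 1, 1, 0, 0, 1, 0]

Sorted: [1, 2, 2, 4, 5, 8]


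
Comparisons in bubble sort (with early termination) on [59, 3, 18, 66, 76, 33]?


Algorithm: bubble sort (with early termination)
Input: [59, 3, 18, 66, 76, 33]
Sorted: [3, 18, 33, 59, 66, 76]

14


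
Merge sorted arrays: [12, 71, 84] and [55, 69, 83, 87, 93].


Take 12 from A
Take 55 from B
Take 69 from B
Take 71 from A
Take 83 from B
Take 84 from A

Merged: [12, 55, 69, 71, 83, 84, 87, 93]


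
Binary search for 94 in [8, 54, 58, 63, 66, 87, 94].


Step 1: lo=0, hi=6, mid=3, val=63
Step 2: lo=4, hi=6, mid=5, val=87
Step 3: lo=6, hi=6, mid=6, val=94

Found at index 6


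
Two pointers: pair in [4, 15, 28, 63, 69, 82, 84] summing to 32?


lo=0(4)+hi=6(84)=88
lo=0(4)+hi=5(82)=86
lo=0(4)+hi=4(69)=73
lo=0(4)+hi=3(63)=67
lo=0(4)+hi=2(28)=32

Yes: 4+28=32


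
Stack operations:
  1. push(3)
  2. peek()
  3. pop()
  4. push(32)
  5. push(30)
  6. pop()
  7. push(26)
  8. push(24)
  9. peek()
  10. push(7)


push(3) -> [3]
peek()->3
pop()->3, []
push(32) -> [32]
push(30) -> [32, 30]
pop()->30, [32]
push(26) -> [32, 26]
push(24) -> [32, 26, 24]
peek()->24
push(7) -> [32, 26, 24, 7]

Final stack: [32, 26, 24, 7]


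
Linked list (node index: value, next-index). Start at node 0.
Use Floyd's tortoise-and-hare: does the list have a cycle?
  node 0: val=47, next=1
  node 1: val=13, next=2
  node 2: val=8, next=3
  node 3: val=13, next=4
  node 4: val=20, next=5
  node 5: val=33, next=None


Floyd's tortoise (slow, +1) and hare (fast, +2):
  init: slow=0, fast=0
  step 1: slow=1, fast=2
  step 2: slow=2, fast=4
  step 3: fast 4->5->None, no cycle

Cycle: no


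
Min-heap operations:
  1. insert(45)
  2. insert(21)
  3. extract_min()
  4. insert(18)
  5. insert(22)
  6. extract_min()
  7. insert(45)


insert(45) -> [45]
insert(21) -> [21, 45]
extract_min()->21, [45]
insert(18) -> [18, 45]
insert(22) -> [18, 45, 22]
extract_min()->18, [22, 45]
insert(45) -> [22, 45, 45]

Final heap: [22, 45, 45]


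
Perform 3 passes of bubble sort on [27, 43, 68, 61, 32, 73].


Initial: [27, 43, 68, 61, 32, 73]
Pass 1: [27, 43, 61, 32, 68, 73] (2 swaps)
Pass 2: [27, 43, 32, 61, 68, 73] (1 swaps)
Pass 3: [27, 32, 43, 61, 68, 73] (1 swaps)

After 3 passes: [27, 32, 43, 61, 68, 73]


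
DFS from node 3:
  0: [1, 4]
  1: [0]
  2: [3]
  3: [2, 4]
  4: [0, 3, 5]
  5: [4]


Visit 3, push [4, 2]
Visit 2, push []
Visit 4, push [5, 0]
Visit 0, push [1]
Visit 1, push []
Visit 5, push []

DFS order: [3, 2, 4, 0, 1, 5]


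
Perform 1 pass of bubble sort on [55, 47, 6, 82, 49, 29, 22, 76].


Initial: [55, 47, 6, 82, 49, 29, 22, 76]
Pass 1: [47, 6, 55, 49, 29, 22, 76, 82] (6 swaps)

After 1 pass: [47, 6, 55, 49, 29, 22, 76, 82]


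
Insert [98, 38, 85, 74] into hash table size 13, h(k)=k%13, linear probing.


Insert 98: h=7 -> slot 7
Insert 38: h=12 -> slot 12
Insert 85: h=7, 1 probes -> slot 8
Insert 74: h=9 -> slot 9

Table: [None, None, None, None, None, None, None, 98, 85, 74, None, None, 38]


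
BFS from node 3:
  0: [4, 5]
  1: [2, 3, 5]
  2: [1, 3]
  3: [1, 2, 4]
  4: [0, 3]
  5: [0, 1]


Visit 3, enqueue [1, 2, 4]
Visit 1, enqueue [5]
Visit 2, enqueue []
Visit 4, enqueue [0]
Visit 5, enqueue []
Visit 0, enqueue []

BFS order: [3, 1, 2, 4, 5, 0]


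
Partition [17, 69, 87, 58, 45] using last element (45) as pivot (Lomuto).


Pivot: 45
  17 <= 45: advance i (no swap)
Place pivot at 1: [17, 45, 87, 58, 69]

Partitioned: [17, 45, 87, 58, 69]


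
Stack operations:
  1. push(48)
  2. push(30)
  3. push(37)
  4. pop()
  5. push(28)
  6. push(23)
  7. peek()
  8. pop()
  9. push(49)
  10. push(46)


push(48) -> [48]
push(30) -> [48, 30]
push(37) -> [48, 30, 37]
pop()->37, [48, 30]
push(28) -> [48, 30, 28]
push(23) -> [48, 30, 28, 23]
peek()->23
pop()->23, [48, 30, 28]
push(49) -> [48, 30, 28, 49]
push(46) -> [48, 30, 28, 49, 46]

Final stack: [48, 30, 28, 49, 46]


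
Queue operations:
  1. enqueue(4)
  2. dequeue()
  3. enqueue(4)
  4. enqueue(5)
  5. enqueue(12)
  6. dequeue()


enqueue(4) -> [4]
dequeue()->4, []
enqueue(4) -> [4]
enqueue(5) -> [4, 5]
enqueue(12) -> [4, 5, 12]
dequeue()->4, [5, 12]

Final queue: [5, 12]


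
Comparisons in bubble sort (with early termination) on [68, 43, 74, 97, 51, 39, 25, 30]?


Algorithm: bubble sort (with early termination)
Input: [68, 43, 74, 97, 51, 39, 25, 30]
Sorted: [25, 30, 39, 43, 51, 68, 74, 97]

28


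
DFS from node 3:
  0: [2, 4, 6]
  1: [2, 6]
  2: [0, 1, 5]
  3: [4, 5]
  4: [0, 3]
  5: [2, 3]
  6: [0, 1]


Visit 3, push [5, 4]
Visit 4, push [0]
Visit 0, push [6, 2]
Visit 2, push [5, 1]
Visit 1, push [6]
Visit 6, push []
Visit 5, push []

DFS order: [3, 4, 0, 2, 1, 6, 5]


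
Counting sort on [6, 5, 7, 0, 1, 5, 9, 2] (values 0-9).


Input: [6, 5, 7, 0, 1, 5, 9, 2]
Counts: [1, 1, 1, 0, 0, 2, 1, 1, 0, 1]

Sorted: [0, 1, 2, 5, 5, 6, 7, 9]


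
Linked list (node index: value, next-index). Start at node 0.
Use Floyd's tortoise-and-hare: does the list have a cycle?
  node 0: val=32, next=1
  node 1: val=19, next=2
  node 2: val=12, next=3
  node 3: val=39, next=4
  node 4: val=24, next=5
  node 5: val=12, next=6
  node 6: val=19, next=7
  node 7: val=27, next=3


Floyd's tortoise (slow, +1) and hare (fast, +2):
  init: slow=0, fast=0
  step 1: slow=1, fast=2
  step 2: slow=2, fast=4
  step 3: slow=3, fast=6
  step 4: slow=4, fast=3
  step 5: slow=5, fast=5
  slow == fast at node 5: cycle detected

Cycle: yes


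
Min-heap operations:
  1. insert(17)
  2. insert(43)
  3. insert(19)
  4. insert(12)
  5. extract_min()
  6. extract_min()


insert(17) -> [17]
insert(43) -> [17, 43]
insert(19) -> [17, 43, 19]
insert(12) -> [12, 17, 19, 43]
extract_min()->12, [17, 43, 19]
extract_min()->17, [19, 43]

Final heap: [19, 43]


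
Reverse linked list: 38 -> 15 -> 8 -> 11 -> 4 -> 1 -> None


Step 1: curr=38, set curr.next=prev(None) | reversed so far: 38
Step 2: curr=15, set curr.next=prev(38) | reversed so far: 15 -> 38
Step 3: curr=8, set curr.next=prev(15) | reversed so far: 8 -> 15 -> 38
Step 4: curr=11, set curr.next=prev(8) | reversed so far: 11 -> 8 -> 15 -> 38
Step 5: curr=4, set curr.next=prev(11) | reversed so far: 4 -> 11 -> 8 -> 15 -> 38
Step 6: curr=1, set curr.next=prev(4) | reversed so far: 1 -> 4 -> 11 -> 8 -> 15 -> 38

1 -> 4 -> 11 -> 8 -> 15 -> 38 -> None


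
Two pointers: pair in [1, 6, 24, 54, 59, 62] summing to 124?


lo=0(1)+hi=5(62)=63
lo=1(6)+hi=5(62)=68
lo=2(24)+hi=5(62)=86
lo=3(54)+hi=5(62)=116
lo=4(59)+hi=5(62)=121

No pair found


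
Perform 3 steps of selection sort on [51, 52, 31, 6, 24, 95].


Initial: [51, 52, 31, 6, 24, 95]
Step 1: min=6 at 3
  Swap: [6, 52, 31, 51, 24, 95]
Step 2: min=24 at 4
  Swap: [6, 24, 31, 51, 52, 95]
Step 3: min=31 at 2
  Swap: [6, 24, 31, 51, 52, 95]

After 3 steps: [6, 24, 31, 51, 52, 95]


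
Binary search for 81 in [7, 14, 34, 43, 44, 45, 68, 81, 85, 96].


Step 1: lo=0, hi=9, mid=4, val=44
Step 2: lo=5, hi=9, mid=7, val=81

Found at index 7


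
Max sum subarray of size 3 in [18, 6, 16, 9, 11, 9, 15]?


[0:3]: 40
[1:4]: 31
[2:5]: 36
[3:6]: 29
[4:7]: 35

Max: 40 at [0:3]


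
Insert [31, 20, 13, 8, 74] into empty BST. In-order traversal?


Insert 31: root
Insert 20: L from 31
Insert 13: L from 31 -> L from 20
Insert 8: L from 31 -> L from 20 -> L from 13
Insert 74: R from 31

In-order: [8, 13, 20, 31, 74]


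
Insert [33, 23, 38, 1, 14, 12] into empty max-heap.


Insert 33: [33]
Insert 23: [33, 23]
Insert 38: [38, 23, 33]
Insert 1: [38, 23, 33, 1]
Insert 14: [38, 23, 33, 1, 14]
Insert 12: [38, 23, 33, 1, 14, 12]

Final heap: [38, 23, 33, 1, 14, 12]


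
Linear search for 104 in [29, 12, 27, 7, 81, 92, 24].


i=0: 29!=104
i=1: 12!=104
i=2: 27!=104
i=3: 7!=104
i=4: 81!=104
i=5: 92!=104
i=6: 24!=104

Not found, 7 comps


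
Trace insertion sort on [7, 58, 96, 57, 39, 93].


Initial: [7, 58, 96, 57, 39, 93]
Insert 58: [7, 58, 96, 57, 39, 93]
Insert 96: [7, 58, 96, 57, 39, 93]
Insert 57: [7, 57, 58, 96, 39, 93]
Insert 39: [7, 39, 57, 58, 96, 93]
Insert 93: [7, 39, 57, 58, 93, 96]

Sorted: [7, 39, 57, 58, 93, 96]


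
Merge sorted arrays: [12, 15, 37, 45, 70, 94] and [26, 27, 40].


Take 12 from A
Take 15 from A
Take 26 from B
Take 27 from B
Take 37 from A
Take 40 from B

Merged: [12, 15, 26, 27, 37, 40, 45, 70, 94]


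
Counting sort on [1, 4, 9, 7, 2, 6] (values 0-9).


Input: [1, 4, 9, 7, 2, 6]
Counts: [0, 1, 1, 0, 1, 0, 1, 1, 0, 1]

Sorted: [1, 2, 4, 6, 7, 9]


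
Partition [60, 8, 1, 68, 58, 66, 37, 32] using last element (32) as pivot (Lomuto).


Pivot: 32
  8 <= 32: swap -> [8, 60, 1, 68, 58, 66, 37, 32]
  1 <= 32: swap -> [8, 1, 60, 68, 58, 66, 37, 32]
Place pivot at 2: [8, 1, 32, 68, 58, 66, 37, 60]

Partitioned: [8, 1, 32, 68, 58, 66, 37, 60]


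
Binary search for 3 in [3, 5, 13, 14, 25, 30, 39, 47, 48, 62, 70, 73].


Step 1: lo=0, hi=11, mid=5, val=30
Step 2: lo=0, hi=4, mid=2, val=13
Step 3: lo=0, hi=1, mid=0, val=3

Found at index 0


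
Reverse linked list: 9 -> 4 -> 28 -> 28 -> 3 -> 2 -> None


Step 1: curr=9, set curr.next=prev(None) | reversed so far: 9
Step 2: curr=4, set curr.next=prev(9) | reversed so far: 4 -> 9
Step 3: curr=28, set curr.next=prev(4) | reversed so far: 28 -> 4 -> 9
Step 4: curr=28, set curr.next=prev(28) | reversed so far: 28 -> 28 -> 4 -> 9
Step 5: curr=3, set curr.next=prev(28) | reversed so far: 3 -> 28 -> 28 -> 4 -> 9
Step 6: curr=2, set curr.next=prev(3) | reversed so far: 2 -> 3 -> 28 -> 28 -> 4 -> 9

2 -> 3 -> 28 -> 28 -> 4 -> 9 -> None


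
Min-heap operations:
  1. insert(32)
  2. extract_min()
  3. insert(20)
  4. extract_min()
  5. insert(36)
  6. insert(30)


insert(32) -> [32]
extract_min()->32, []
insert(20) -> [20]
extract_min()->20, []
insert(36) -> [36]
insert(30) -> [30, 36]

Final heap: [30, 36]


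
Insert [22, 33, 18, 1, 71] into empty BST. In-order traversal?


Insert 22: root
Insert 33: R from 22
Insert 18: L from 22
Insert 1: L from 22 -> L from 18
Insert 71: R from 22 -> R from 33

In-order: [1, 18, 22, 33, 71]


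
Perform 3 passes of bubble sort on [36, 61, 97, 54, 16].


Initial: [36, 61, 97, 54, 16]
Pass 1: [36, 61, 54, 16, 97] (2 swaps)
Pass 2: [36, 54, 16, 61, 97] (2 swaps)
Pass 3: [36, 16, 54, 61, 97] (1 swaps)

After 3 passes: [36, 16, 54, 61, 97]


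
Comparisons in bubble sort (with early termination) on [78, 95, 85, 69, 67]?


Algorithm: bubble sort (with early termination)
Input: [78, 95, 85, 69, 67]
Sorted: [67, 69, 78, 85, 95]

10


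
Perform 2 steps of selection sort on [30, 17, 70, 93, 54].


Initial: [30, 17, 70, 93, 54]
Step 1: min=17 at 1
  Swap: [17, 30, 70, 93, 54]
Step 2: min=30 at 1
  Swap: [17, 30, 70, 93, 54]

After 2 steps: [17, 30, 70, 93, 54]


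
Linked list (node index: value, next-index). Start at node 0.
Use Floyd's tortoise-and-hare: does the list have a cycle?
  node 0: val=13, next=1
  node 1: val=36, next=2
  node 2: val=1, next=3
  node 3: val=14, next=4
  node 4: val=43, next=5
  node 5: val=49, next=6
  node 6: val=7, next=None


Floyd's tortoise (slow, +1) and hare (fast, +2):
  init: slow=0, fast=0
  step 1: slow=1, fast=2
  step 2: slow=2, fast=4
  step 3: slow=3, fast=6
  step 4: fast -> None, no cycle

Cycle: no


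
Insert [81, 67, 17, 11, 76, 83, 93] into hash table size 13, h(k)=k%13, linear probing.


Insert 81: h=3 -> slot 3
Insert 67: h=2 -> slot 2
Insert 17: h=4 -> slot 4
Insert 11: h=11 -> slot 11
Insert 76: h=11, 1 probes -> slot 12
Insert 83: h=5 -> slot 5
Insert 93: h=2, 4 probes -> slot 6

Table: [None, None, 67, 81, 17, 83, 93, None, None, None, None, 11, 76]


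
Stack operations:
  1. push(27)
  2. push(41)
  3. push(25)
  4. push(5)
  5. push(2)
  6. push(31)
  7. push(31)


push(27) -> [27]
push(41) -> [27, 41]
push(25) -> [27, 41, 25]
push(5) -> [27, 41, 25, 5]
push(2) -> [27, 41, 25, 5, 2]
push(31) -> [27, 41, 25, 5, 2, 31]
push(31) -> [27, 41, 25, 5, 2, 31, 31]

Final stack: [27, 41, 25, 5, 2, 31, 31]


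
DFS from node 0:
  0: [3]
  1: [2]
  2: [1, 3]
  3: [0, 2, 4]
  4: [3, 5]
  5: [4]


Visit 0, push [3]
Visit 3, push [4, 2]
Visit 2, push [1]
Visit 1, push []
Visit 4, push [5]
Visit 5, push []

DFS order: [0, 3, 2, 1, 4, 5]


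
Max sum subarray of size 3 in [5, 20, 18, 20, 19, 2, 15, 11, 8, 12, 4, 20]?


[0:3]: 43
[1:4]: 58
[2:5]: 57
[3:6]: 41
[4:7]: 36
[5:8]: 28
[6:9]: 34
[7:10]: 31
[8:11]: 24
[9:12]: 36

Max: 58 at [1:4]


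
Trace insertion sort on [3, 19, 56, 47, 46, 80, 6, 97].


Initial: [3, 19, 56, 47, 46, 80, 6, 97]
Insert 19: [3, 19, 56, 47, 46, 80, 6, 97]
Insert 56: [3, 19, 56, 47, 46, 80, 6, 97]
Insert 47: [3, 19, 47, 56, 46, 80, 6, 97]
Insert 46: [3, 19, 46, 47, 56, 80, 6, 97]
Insert 80: [3, 19, 46, 47, 56, 80, 6, 97]
Insert 6: [3, 6, 19, 46, 47, 56, 80, 97]
Insert 97: [3, 6, 19, 46, 47, 56, 80, 97]

Sorted: [3, 6, 19, 46, 47, 56, 80, 97]


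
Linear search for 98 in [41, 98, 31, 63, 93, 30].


i=0: 41!=98
i=1: 98==98 found!

Found at 1, 2 comps


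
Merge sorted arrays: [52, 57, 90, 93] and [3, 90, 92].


Take 3 from B
Take 52 from A
Take 57 from A
Take 90 from A
Take 90 from B
Take 92 from B

Merged: [3, 52, 57, 90, 90, 92, 93]


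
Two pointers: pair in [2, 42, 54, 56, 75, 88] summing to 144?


lo=0(2)+hi=5(88)=90
lo=1(42)+hi=5(88)=130
lo=2(54)+hi=5(88)=142
lo=3(56)+hi=5(88)=144

Yes: 56+88=144


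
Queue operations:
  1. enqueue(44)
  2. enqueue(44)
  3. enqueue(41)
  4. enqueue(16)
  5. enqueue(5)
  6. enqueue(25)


enqueue(44) -> [44]
enqueue(44) -> [44, 44]
enqueue(41) -> [44, 44, 41]
enqueue(16) -> [44, 44, 41, 16]
enqueue(5) -> [44, 44, 41, 16, 5]
enqueue(25) -> [44, 44, 41, 16, 5, 25]

Final queue: [44, 44, 41, 16, 5, 25]


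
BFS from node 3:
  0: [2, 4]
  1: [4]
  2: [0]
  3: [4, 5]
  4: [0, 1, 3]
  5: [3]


Visit 3, enqueue [4, 5]
Visit 4, enqueue [0, 1]
Visit 5, enqueue []
Visit 0, enqueue [2]
Visit 1, enqueue []
Visit 2, enqueue []

BFS order: [3, 4, 5, 0, 1, 2]


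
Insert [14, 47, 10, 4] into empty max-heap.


Insert 14: [14]
Insert 47: [47, 14]
Insert 10: [47, 14, 10]
Insert 4: [47, 14, 10, 4]

Final heap: [47, 14, 10, 4]


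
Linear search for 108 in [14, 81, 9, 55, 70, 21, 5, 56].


i=0: 14!=108
i=1: 81!=108
i=2: 9!=108
i=3: 55!=108
i=4: 70!=108
i=5: 21!=108
i=6: 5!=108
i=7: 56!=108

Not found, 8 comps


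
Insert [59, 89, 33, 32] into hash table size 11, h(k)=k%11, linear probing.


Insert 59: h=4 -> slot 4
Insert 89: h=1 -> slot 1
Insert 33: h=0 -> slot 0
Insert 32: h=10 -> slot 10

Table: [33, 89, None, None, 59, None, None, None, None, None, 32]


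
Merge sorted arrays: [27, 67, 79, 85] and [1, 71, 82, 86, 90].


Take 1 from B
Take 27 from A
Take 67 from A
Take 71 from B
Take 79 from A
Take 82 from B
Take 85 from A

Merged: [1, 27, 67, 71, 79, 82, 85, 86, 90]


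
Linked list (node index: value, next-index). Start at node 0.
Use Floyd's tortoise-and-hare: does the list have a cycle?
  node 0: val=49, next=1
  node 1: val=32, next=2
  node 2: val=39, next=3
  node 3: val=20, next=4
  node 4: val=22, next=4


Floyd's tortoise (slow, +1) and hare (fast, +2):
  init: slow=0, fast=0
  step 1: slow=1, fast=2
  step 2: slow=2, fast=4
  step 3: slow=3, fast=4
  step 4: slow=4, fast=4
  slow == fast at node 4: cycle detected

Cycle: yes


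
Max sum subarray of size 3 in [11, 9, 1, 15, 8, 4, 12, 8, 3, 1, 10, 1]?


[0:3]: 21
[1:4]: 25
[2:5]: 24
[3:6]: 27
[4:7]: 24
[5:8]: 24
[6:9]: 23
[7:10]: 12
[8:11]: 14
[9:12]: 12

Max: 27 at [3:6]


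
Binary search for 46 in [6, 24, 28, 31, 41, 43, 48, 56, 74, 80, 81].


Step 1: lo=0, hi=10, mid=5, val=43
Step 2: lo=6, hi=10, mid=8, val=74
Step 3: lo=6, hi=7, mid=6, val=48

Not found


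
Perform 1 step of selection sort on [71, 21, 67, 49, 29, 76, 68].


Initial: [71, 21, 67, 49, 29, 76, 68]
Step 1: min=21 at 1
  Swap: [21, 71, 67, 49, 29, 76, 68]

After 1 step: [21, 71, 67, 49, 29, 76, 68]


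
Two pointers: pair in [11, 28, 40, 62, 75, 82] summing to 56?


lo=0(11)+hi=5(82)=93
lo=0(11)+hi=4(75)=86
lo=0(11)+hi=3(62)=73
lo=0(11)+hi=2(40)=51
lo=1(28)+hi=2(40)=68

No pair found


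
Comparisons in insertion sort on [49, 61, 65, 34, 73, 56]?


Algorithm: insertion sort
Input: [49, 61, 65, 34, 73, 56]
Sorted: [34, 49, 56, 61, 65, 73]

10


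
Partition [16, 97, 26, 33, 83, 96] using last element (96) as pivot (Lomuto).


Pivot: 96
  16 <= 96: advance i (no swap)
  26 <= 96: swap -> [16, 26, 97, 33, 83, 96]
  33 <= 96: swap -> [16, 26, 33, 97, 83, 96]
  83 <= 96: swap -> [16, 26, 33, 83, 97, 96]
Place pivot at 4: [16, 26, 33, 83, 96, 97]

Partitioned: [16, 26, 33, 83, 96, 97]


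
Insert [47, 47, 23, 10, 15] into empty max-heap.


Insert 47: [47]
Insert 47: [47, 47]
Insert 23: [47, 47, 23]
Insert 10: [47, 47, 23, 10]
Insert 15: [47, 47, 23, 10, 15]

Final heap: [47, 47, 23, 10, 15]


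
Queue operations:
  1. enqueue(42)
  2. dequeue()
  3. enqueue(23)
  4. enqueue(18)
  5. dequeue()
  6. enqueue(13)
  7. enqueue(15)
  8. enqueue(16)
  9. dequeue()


enqueue(42) -> [42]
dequeue()->42, []
enqueue(23) -> [23]
enqueue(18) -> [23, 18]
dequeue()->23, [18]
enqueue(13) -> [18, 13]
enqueue(15) -> [18, 13, 15]
enqueue(16) -> [18, 13, 15, 16]
dequeue()->18, [13, 15, 16]

Final queue: [13, 15, 16]


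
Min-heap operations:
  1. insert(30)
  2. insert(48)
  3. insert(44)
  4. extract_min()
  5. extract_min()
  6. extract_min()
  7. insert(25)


insert(30) -> [30]
insert(48) -> [30, 48]
insert(44) -> [30, 48, 44]
extract_min()->30, [44, 48]
extract_min()->44, [48]
extract_min()->48, []
insert(25) -> [25]

Final heap: [25]


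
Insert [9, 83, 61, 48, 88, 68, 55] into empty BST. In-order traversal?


Insert 9: root
Insert 83: R from 9
Insert 61: R from 9 -> L from 83
Insert 48: R from 9 -> L from 83 -> L from 61
Insert 88: R from 9 -> R from 83
Insert 68: R from 9 -> L from 83 -> R from 61
Insert 55: R from 9 -> L from 83 -> L from 61 -> R from 48

In-order: [9, 48, 55, 61, 68, 83, 88]


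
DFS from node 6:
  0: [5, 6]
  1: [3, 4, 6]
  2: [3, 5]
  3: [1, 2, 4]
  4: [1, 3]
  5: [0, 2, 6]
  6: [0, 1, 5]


Visit 6, push [5, 1, 0]
Visit 0, push [5]
Visit 5, push [2]
Visit 2, push [3]
Visit 3, push [4, 1]
Visit 1, push [4]
Visit 4, push []

DFS order: [6, 0, 5, 2, 3, 1, 4]


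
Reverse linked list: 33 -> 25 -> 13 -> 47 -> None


Step 1: curr=33, set curr.next=prev(None) | reversed so far: 33
Step 2: curr=25, set curr.next=prev(33) | reversed so far: 25 -> 33
Step 3: curr=13, set curr.next=prev(25) | reversed so far: 13 -> 25 -> 33
Step 4: curr=47, set curr.next=prev(13) | reversed so far: 47 -> 13 -> 25 -> 33

47 -> 13 -> 25 -> 33 -> None


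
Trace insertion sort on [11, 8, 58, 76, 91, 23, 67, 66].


Initial: [11, 8, 58, 76, 91, 23, 67, 66]
Insert 8: [8, 11, 58, 76, 91, 23, 67, 66]
Insert 58: [8, 11, 58, 76, 91, 23, 67, 66]
Insert 76: [8, 11, 58, 76, 91, 23, 67, 66]
Insert 91: [8, 11, 58, 76, 91, 23, 67, 66]
Insert 23: [8, 11, 23, 58, 76, 91, 67, 66]
Insert 67: [8, 11, 23, 58, 67, 76, 91, 66]
Insert 66: [8, 11, 23, 58, 66, 67, 76, 91]

Sorted: [8, 11, 23, 58, 66, 67, 76, 91]


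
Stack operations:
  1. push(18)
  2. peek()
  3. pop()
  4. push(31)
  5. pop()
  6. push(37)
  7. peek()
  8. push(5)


push(18) -> [18]
peek()->18
pop()->18, []
push(31) -> [31]
pop()->31, []
push(37) -> [37]
peek()->37
push(5) -> [37, 5]

Final stack: [37, 5]


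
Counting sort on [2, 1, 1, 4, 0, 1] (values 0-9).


Input: [2, 1, 1, 4, 0, 1]
Counts: [1, 3, 1, 0, 1, 0, 0, 0, 0, 0]

Sorted: [0, 1, 1, 1, 2, 4]


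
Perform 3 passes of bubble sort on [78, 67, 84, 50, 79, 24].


Initial: [78, 67, 84, 50, 79, 24]
Pass 1: [67, 78, 50, 79, 24, 84] (4 swaps)
Pass 2: [67, 50, 78, 24, 79, 84] (2 swaps)
Pass 3: [50, 67, 24, 78, 79, 84] (2 swaps)

After 3 passes: [50, 67, 24, 78, 79, 84]


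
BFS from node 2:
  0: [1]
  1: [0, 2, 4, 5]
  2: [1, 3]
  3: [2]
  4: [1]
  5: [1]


Visit 2, enqueue [1, 3]
Visit 1, enqueue [0, 4, 5]
Visit 3, enqueue []
Visit 0, enqueue []
Visit 4, enqueue []
Visit 5, enqueue []

BFS order: [2, 1, 3, 0, 4, 5]


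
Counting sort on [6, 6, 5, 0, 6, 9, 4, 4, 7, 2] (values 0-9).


Input: [6, 6, 5, 0, 6, 9, 4, 4, 7, 2]
Counts: [1, 0, 1, 0, 2, 1, 3, 1, 0, 1]

Sorted: [0, 2, 4, 4, 5, 6, 6, 6, 7, 9]


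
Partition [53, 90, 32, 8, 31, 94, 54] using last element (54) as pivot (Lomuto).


Pivot: 54
  53 <= 54: advance i (no swap)
  32 <= 54: swap -> [53, 32, 90, 8, 31, 94, 54]
  8 <= 54: swap -> [53, 32, 8, 90, 31, 94, 54]
  31 <= 54: swap -> [53, 32, 8, 31, 90, 94, 54]
Place pivot at 4: [53, 32, 8, 31, 54, 94, 90]

Partitioned: [53, 32, 8, 31, 54, 94, 90]


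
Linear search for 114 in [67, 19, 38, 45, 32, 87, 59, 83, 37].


i=0: 67!=114
i=1: 19!=114
i=2: 38!=114
i=3: 45!=114
i=4: 32!=114
i=5: 87!=114
i=6: 59!=114
i=7: 83!=114
i=8: 37!=114

Not found, 9 comps


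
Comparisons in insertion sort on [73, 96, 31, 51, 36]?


Algorithm: insertion sort
Input: [73, 96, 31, 51, 36]
Sorted: [31, 36, 51, 73, 96]

10


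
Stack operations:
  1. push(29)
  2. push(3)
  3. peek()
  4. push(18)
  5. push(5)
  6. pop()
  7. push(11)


push(29) -> [29]
push(3) -> [29, 3]
peek()->3
push(18) -> [29, 3, 18]
push(5) -> [29, 3, 18, 5]
pop()->5, [29, 3, 18]
push(11) -> [29, 3, 18, 11]

Final stack: [29, 3, 18, 11]


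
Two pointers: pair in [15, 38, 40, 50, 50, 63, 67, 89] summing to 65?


lo=0(15)+hi=7(89)=104
lo=0(15)+hi=6(67)=82
lo=0(15)+hi=5(63)=78
lo=0(15)+hi=4(50)=65

Yes: 15+50=65


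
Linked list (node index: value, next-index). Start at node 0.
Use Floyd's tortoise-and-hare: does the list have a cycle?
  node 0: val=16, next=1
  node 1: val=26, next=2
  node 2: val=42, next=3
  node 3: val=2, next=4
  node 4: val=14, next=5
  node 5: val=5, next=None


Floyd's tortoise (slow, +1) and hare (fast, +2):
  init: slow=0, fast=0
  step 1: slow=1, fast=2
  step 2: slow=2, fast=4
  step 3: fast 4->5->None, no cycle

Cycle: no


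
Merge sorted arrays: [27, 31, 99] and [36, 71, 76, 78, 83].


Take 27 from A
Take 31 from A
Take 36 from B
Take 71 from B
Take 76 from B
Take 78 from B
Take 83 from B

Merged: [27, 31, 36, 71, 76, 78, 83, 99]


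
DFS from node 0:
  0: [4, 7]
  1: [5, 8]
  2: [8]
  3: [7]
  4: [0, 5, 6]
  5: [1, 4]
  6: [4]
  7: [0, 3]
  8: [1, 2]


Visit 0, push [7, 4]
Visit 4, push [6, 5]
Visit 5, push [1]
Visit 1, push [8]
Visit 8, push [2]
Visit 2, push []
Visit 6, push []
Visit 7, push [3]
Visit 3, push []

DFS order: [0, 4, 5, 1, 8, 2, 6, 7, 3]


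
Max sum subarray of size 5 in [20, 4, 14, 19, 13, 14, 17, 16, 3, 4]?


[0:5]: 70
[1:6]: 64
[2:7]: 77
[3:8]: 79
[4:9]: 63
[5:10]: 54

Max: 79 at [3:8]


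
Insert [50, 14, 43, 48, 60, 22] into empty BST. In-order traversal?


Insert 50: root
Insert 14: L from 50
Insert 43: L from 50 -> R from 14
Insert 48: L from 50 -> R from 14 -> R from 43
Insert 60: R from 50
Insert 22: L from 50 -> R from 14 -> L from 43

In-order: [14, 22, 43, 48, 50, 60]


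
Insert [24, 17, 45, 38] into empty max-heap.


Insert 24: [24]
Insert 17: [24, 17]
Insert 45: [45, 17, 24]
Insert 38: [45, 38, 24, 17]

Final heap: [45, 38, 24, 17]


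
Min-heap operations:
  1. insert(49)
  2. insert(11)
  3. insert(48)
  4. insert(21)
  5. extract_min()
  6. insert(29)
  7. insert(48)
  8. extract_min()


insert(49) -> [49]
insert(11) -> [11, 49]
insert(48) -> [11, 49, 48]
insert(21) -> [11, 21, 48, 49]
extract_min()->11, [21, 49, 48]
insert(29) -> [21, 29, 48, 49]
insert(48) -> [21, 29, 48, 49, 48]
extract_min()->21, [29, 48, 48, 49]

Final heap: [29, 48, 48, 49]


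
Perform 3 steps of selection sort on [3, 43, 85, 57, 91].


Initial: [3, 43, 85, 57, 91]
Step 1: min=3 at 0
  Swap: [3, 43, 85, 57, 91]
Step 2: min=43 at 1
  Swap: [3, 43, 85, 57, 91]
Step 3: min=57 at 3
  Swap: [3, 43, 57, 85, 91]

After 3 steps: [3, 43, 57, 85, 91]


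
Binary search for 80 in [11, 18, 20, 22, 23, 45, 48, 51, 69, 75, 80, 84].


Step 1: lo=0, hi=11, mid=5, val=45
Step 2: lo=6, hi=11, mid=8, val=69
Step 3: lo=9, hi=11, mid=10, val=80

Found at index 10


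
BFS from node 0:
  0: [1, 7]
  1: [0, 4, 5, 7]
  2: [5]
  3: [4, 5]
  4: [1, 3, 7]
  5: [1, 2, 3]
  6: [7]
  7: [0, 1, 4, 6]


Visit 0, enqueue [1, 7]
Visit 1, enqueue [4, 5]
Visit 7, enqueue [6]
Visit 4, enqueue [3]
Visit 5, enqueue [2]
Visit 6, enqueue []
Visit 3, enqueue []
Visit 2, enqueue []

BFS order: [0, 1, 7, 4, 5, 6, 3, 2]


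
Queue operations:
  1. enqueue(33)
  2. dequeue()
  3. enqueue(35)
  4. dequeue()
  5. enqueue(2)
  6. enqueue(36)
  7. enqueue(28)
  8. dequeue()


enqueue(33) -> [33]
dequeue()->33, []
enqueue(35) -> [35]
dequeue()->35, []
enqueue(2) -> [2]
enqueue(36) -> [2, 36]
enqueue(28) -> [2, 36, 28]
dequeue()->2, [36, 28]

Final queue: [36, 28]


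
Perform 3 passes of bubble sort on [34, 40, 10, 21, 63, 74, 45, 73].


Initial: [34, 40, 10, 21, 63, 74, 45, 73]
Pass 1: [34, 10, 21, 40, 63, 45, 73, 74] (4 swaps)
Pass 2: [10, 21, 34, 40, 45, 63, 73, 74] (3 swaps)
Pass 3: [10, 21, 34, 40, 45, 63, 73, 74] (0 swaps)

After 3 passes: [10, 21, 34, 40, 45, 63, 73, 74]


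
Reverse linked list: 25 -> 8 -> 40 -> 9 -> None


Step 1: curr=25, set curr.next=prev(None) | reversed so far: 25
Step 2: curr=8, set curr.next=prev(25) | reversed so far: 8 -> 25
Step 3: curr=40, set curr.next=prev(8) | reversed so far: 40 -> 8 -> 25
Step 4: curr=9, set curr.next=prev(40) | reversed so far: 9 -> 40 -> 8 -> 25

9 -> 40 -> 8 -> 25 -> None
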